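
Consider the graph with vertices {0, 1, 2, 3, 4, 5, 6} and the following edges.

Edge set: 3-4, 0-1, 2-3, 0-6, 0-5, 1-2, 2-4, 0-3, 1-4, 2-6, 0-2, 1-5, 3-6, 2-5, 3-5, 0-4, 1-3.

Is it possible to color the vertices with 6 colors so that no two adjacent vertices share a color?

The chromatic number is 5. 0, 1, 2, 3, 4 form a clique, so at least 5 colors are needed.
5 colors suffice: color red → {0}; color blue → {3}; color green → {2}; color yellow → {1, 6}; color purple → {4, 5}.
Since 6 ≥ 5, a proper 6-coloring certainly exists.

Yes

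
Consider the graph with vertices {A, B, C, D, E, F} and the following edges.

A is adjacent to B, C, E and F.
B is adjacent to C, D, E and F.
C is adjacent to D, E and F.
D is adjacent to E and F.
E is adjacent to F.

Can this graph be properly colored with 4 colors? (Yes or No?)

B, C, D, E, F are pairwise adjacent (a clique of size 5), so at least 5 colors are needed.
So 4 colors are not enough.

No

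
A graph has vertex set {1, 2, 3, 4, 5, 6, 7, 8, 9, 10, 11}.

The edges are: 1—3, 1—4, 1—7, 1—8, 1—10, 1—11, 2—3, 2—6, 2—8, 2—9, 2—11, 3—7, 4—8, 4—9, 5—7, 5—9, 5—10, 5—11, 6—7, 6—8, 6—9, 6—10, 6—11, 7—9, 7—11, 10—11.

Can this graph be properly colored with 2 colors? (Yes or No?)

No

1, 10, 11 are mutually adjacent, so at least 3 colors are needed.
So 2 colors are not enough.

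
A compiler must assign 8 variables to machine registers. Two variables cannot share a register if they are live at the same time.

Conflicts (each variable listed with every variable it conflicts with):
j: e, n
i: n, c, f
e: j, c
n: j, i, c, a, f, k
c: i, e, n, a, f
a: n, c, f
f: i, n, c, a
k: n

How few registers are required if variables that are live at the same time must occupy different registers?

4

i, n, c, f pairwise conflict, so at least 4 registers are needed.
4 registers suffice: j=2, i=4, e=1, n=1, c=2, a=4, f=3, k=2. No two conflicting variables share a register.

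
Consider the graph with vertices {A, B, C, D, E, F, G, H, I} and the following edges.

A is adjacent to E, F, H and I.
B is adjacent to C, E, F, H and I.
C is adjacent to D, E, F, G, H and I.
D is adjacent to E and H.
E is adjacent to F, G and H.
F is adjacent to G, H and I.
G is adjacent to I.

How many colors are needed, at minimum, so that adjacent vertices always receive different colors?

5

B, C, E, F, H form a clique, so at least 5 colors are needed.
5 colors suffice: color 1 → {E, I}; color 2 → {D, F}; color 3 → {A, C}; color 4 → {G, H}; color 5 → {B}. Every edge joins two different colors.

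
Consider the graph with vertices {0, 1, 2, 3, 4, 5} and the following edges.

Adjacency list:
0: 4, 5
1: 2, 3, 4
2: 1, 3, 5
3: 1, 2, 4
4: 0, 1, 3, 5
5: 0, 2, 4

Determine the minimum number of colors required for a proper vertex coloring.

3

0, 4, 5 form a triangle, so at least 3 colors are needed.
3 colors suffice: 0=green, 1=blue, 2=red, 3=green, 4=red, 5=blue. Every edge joins two different colors.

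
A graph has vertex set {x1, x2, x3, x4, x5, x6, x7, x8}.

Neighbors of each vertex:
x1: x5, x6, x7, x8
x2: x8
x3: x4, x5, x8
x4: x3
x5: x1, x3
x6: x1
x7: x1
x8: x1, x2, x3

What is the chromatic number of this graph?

2

x1 and x7 are adjacent, so at least 2 colors are needed.
2 colors suffice: x1=red, x2=red, x3=red, x4=blue, x5=blue, x6=blue, x7=blue, x8=blue. No two adjacent vertices share a color.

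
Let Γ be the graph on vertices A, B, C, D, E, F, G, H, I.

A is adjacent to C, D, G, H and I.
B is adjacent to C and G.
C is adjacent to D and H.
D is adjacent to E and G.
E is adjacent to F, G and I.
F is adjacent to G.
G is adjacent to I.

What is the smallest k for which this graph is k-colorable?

3

E, F, G are pairwise adjacent, so at least 3 colors are needed.
A valid assignment using 3 colors: A=2, B=2, C=1, D=3, E=2, F=3, G=1, H=3, I=3. Each edge has distinct colors on its endpoints.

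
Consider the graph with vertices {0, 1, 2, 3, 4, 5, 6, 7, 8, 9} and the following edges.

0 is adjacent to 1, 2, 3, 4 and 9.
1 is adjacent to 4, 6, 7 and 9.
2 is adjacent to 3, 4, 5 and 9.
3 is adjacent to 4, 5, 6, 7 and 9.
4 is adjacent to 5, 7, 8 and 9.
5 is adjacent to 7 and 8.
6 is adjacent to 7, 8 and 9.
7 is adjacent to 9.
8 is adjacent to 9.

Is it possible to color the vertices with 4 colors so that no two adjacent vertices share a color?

0, 2, 3, 4, 9 are mutually adjacent (a clique of size 5), so at least 5 colors are needed.
So 4 colors are not enough.

No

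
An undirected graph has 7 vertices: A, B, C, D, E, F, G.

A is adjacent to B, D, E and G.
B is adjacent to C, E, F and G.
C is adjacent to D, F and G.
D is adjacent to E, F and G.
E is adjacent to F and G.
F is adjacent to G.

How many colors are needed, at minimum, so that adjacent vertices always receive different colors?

4

D, E, F, G form a clique, so at least 4 colors are needed.
4 colors suffice: color red → {G}; color blue → {B, D}; color green → {C, E}; color yellow → {A, F}. Every edge joins two different colors.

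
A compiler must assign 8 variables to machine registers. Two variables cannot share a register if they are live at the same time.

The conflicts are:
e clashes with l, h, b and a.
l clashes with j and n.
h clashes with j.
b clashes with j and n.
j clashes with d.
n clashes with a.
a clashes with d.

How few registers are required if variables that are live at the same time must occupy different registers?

The cycle d-a-n-b-j-d has odd length 5, so it cannot be 2-colored; at least 3 registers are needed.
3 registers suffice: register 1 → {e, j, n}; register 2 → {l, h, b, a}; register 3 → {d}. Every pair that conflicts lands in different registers.

3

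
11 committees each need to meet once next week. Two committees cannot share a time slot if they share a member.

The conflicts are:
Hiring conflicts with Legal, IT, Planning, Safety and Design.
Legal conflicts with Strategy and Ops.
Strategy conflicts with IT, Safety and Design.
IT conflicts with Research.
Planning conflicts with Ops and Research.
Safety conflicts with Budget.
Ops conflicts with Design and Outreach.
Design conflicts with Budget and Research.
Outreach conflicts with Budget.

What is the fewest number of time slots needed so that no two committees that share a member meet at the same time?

Design and Budget conflict, so at least 2 time slots are needed.
2 time slots suffice: Hiring=2, Legal=1, Strategy=2, IT=1, Planning=1, Safety=1, Ops=2, Design=1, Outreach=1, Budget=2, Research=2. No two conflicting committees share a time slot.

2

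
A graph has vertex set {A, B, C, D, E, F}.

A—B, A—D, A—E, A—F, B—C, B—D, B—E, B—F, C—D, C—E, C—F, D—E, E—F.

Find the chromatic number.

A, B, D, E form a clique, so at least 4 colors are needed.
4 colors suffice: color 1 → {B}; color 2 → {E}; color 3 → {A, C}; color 4 → {D, F}. Every edge joins two different colors.

4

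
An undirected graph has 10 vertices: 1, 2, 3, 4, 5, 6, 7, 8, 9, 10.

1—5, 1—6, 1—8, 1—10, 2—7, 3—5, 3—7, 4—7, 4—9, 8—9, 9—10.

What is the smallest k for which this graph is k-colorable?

3

The cycle 5-3-7-4-9-10-1-5 has odd length 7, so it cannot be 2-colored; at least 3 colors are needed.
3 colors suffice: color red → {1, 7, 9}; color blue → {2, 3, 4, 6, 8, 10}; color green → {5}. No two adjacent vertices share a color.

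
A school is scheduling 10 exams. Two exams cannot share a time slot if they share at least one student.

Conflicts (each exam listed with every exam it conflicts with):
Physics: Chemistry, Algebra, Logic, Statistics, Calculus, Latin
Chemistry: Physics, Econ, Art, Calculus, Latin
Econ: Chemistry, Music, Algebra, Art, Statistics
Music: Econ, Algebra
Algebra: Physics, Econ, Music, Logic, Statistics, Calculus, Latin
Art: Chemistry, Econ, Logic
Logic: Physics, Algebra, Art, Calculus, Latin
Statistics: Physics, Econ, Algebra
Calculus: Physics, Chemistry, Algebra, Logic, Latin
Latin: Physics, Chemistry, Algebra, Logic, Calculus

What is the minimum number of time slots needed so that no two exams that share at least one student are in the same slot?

Physics, Algebra, Logic, Calculus, Latin are mutually in conflict, so at least 5 time slots are needed.
A valid assignment using 5 time slots: Physics=2, Chemistry=1, Econ=2, Music=3, Algebra=1, Art=4, Logic=3, Statistics=3, Calculus=5, Latin=4. Each listed conflict is separated.

5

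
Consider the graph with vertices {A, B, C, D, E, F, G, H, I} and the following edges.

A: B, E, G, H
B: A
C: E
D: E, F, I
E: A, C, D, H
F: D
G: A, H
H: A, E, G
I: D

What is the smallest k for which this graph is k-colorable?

A, E, H are mutually adjacent, so at least 3 colors are needed.
A valid assignment using 3 colors: A=blue, B=red, C=blue, D=blue, E=red, F=red, G=red, H=green, I=red. Each edge has distinct colors on its endpoints.

3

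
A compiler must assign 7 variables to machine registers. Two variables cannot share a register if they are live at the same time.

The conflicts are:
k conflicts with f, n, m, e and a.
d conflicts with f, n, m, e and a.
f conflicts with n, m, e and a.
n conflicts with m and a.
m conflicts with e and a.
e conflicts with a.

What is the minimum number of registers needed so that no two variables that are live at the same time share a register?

5

k, f, m, e, a all conflict with each other, so at least 5 registers are needed.
5 registers suffice: register 1 → {a}; register 2 → {m}; register 3 → {f}; register 4 → {k, d}; register 5 → {n, e}. Each listed conflict is separated.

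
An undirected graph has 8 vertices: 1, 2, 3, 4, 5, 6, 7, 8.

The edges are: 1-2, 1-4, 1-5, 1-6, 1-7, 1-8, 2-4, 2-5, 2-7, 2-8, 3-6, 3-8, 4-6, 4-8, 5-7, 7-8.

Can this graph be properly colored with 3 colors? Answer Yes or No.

No

1, 2, 4, 8 are mutually adjacent (a clique of size 4), so at least 4 colors are needed.
So 3 colors are not enough.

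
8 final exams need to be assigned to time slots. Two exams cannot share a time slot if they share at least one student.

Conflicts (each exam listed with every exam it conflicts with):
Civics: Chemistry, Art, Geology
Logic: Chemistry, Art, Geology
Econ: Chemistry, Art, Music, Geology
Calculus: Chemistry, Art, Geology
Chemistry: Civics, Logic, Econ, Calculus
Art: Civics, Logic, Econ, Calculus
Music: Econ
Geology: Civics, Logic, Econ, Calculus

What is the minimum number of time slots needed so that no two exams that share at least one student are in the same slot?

2

Calculus and Chemistry conflict, so at least 2 time slots are needed.
2 time slots suffice: time slot 1 → {Chemistry, Art, Music, Geology}; time slot 2 → {Civics, Logic, Econ, Calculus}. No two conflicting exams share a time slot.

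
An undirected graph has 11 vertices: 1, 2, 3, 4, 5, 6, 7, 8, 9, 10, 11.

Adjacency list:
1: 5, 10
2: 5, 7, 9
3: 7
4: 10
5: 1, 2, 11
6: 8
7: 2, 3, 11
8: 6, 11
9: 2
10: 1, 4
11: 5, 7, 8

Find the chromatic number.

2 and 9 are adjacent, so at least 2 colors are needed.
One proper 2-coloring: 1=red, 2=red, 3=red, 4=red, 5=blue, 6=red, 7=blue, 8=blue, 9=blue, 10=blue, 11=red. Every edge joins two different colors.

2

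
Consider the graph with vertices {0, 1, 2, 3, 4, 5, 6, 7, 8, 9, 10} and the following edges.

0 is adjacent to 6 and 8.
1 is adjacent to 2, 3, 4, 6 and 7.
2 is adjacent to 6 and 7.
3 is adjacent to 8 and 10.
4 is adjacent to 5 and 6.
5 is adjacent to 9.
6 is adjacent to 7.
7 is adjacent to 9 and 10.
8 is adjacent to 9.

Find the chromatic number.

4

1, 2, 6, 7 are mutually adjacent (a clique of size 4), so at least 4 colors are needed.
A valid assignment using 4 colors: 0=green, 1=green, 2=yellow, 3=blue, 4=red, 5=green, 6=blue, 7=red, 8=red, 9=blue, 10=green. No two adjacent vertices share a color.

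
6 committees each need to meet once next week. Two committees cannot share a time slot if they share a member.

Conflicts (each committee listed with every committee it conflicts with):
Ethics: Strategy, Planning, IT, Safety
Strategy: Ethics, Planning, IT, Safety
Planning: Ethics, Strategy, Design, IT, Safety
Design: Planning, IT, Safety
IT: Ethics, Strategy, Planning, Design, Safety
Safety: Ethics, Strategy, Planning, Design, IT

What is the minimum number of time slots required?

Ethics, Strategy, Planning, IT, Safety are mutually in conflict, so at least 5 time slots are needed.
Using 5 time slots: Ethics=5, Strategy=4, Planning=3, Design=4, IT=1, Safety=2. Each listed conflict is separated.

5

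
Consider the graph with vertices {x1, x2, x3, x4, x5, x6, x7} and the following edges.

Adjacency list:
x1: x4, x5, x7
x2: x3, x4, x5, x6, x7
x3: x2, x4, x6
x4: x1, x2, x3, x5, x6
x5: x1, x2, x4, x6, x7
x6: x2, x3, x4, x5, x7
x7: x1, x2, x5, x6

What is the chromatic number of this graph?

x2, x4, x5, x6 are pairwise adjacent (a clique of size 4), so at least 4 colors are needed.
4 colors suffice: color 1 → {x4, x7}; color 2 → {x3, x5}; color 3 → {x1, x6}; color 4 → {x2}. Each edge has distinct colors on its endpoints.

4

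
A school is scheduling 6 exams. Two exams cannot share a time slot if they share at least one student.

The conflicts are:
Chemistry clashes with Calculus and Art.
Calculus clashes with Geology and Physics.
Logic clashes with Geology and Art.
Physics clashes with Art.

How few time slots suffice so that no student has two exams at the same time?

3

The cycle Art-Logic-Geology-Calculus-Chemistry-Art has odd length 5, so it cannot be 2-colored; at least 3 time slots are needed.
3 time slots suffice: Chemistry=2, Calculus=1, Logic=3, Geology=2, Physics=2, Art=1. No two conflicting exams share a time slot.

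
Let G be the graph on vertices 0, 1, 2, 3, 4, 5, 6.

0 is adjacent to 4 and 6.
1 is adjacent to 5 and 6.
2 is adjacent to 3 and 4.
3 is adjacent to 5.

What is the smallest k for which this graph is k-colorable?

3

The cycle 2-3-5-1-6-0-4-2 has odd length 7, so it cannot be 2-colored; at least 3 colors are needed.
3 colors suffice: 0=b, 1=a, 2=b, 3=a, 4=a, 5=b, 6=c. Each edge has distinct colors on its endpoints.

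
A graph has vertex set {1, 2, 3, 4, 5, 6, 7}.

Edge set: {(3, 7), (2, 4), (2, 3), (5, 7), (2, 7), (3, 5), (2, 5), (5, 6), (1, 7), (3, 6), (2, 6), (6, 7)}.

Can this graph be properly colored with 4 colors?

2, 3, 5, 6, 7 form a clique, so at least 5 colors are needed.
So 4 colors are not enough.

No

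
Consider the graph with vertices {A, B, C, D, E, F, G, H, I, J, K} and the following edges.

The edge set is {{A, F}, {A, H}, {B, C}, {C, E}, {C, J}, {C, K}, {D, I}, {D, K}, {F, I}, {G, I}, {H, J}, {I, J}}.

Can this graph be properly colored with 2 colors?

The cycle K-D-I-J-C-K has odd length 5, so it cannot be 2-colored; at least 3 colors are needed.
So 2 colors are not enough.

No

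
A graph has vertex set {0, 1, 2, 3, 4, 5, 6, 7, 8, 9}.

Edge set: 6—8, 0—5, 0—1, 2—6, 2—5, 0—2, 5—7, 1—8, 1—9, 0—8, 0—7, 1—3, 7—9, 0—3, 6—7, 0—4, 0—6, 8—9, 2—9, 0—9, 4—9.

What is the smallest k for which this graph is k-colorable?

0, 1, 8, 9 are mutually adjacent (a clique of size 4), so at least 4 colors are needed.
A valid assignment using 4 colors: 0=red, 1=yellow, 2=green, 3=blue, 4=green, 5=blue, 6=blue, 7=green, 8=green, 9=blue. Each edge has distinct colors on its endpoints.

4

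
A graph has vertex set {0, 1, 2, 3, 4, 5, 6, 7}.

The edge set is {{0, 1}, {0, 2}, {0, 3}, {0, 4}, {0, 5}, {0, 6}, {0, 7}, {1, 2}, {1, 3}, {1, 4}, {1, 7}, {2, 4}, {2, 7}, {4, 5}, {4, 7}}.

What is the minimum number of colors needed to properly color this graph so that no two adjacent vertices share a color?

0, 1, 2, 4, 7 form a clique, so at least 5 colors are needed.
A valid assignment using 5 colors: 0=a, 1=b, 2=e, 3=c, 4=c, 5=b, 6=b, 7=d. Each edge has distinct colors on its endpoints.

5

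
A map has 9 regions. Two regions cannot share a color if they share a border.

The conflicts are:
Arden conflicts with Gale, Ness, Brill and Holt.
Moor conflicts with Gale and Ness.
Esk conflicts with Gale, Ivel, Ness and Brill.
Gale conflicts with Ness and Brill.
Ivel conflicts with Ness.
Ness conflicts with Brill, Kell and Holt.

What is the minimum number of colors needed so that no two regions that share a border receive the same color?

4

Arden, Gale, Ness, Brill are mutually in conflict, so at least 4 colors are needed.
One proper 4-coloring: Arden=3, Moor=3, Esk=3, Gale=2, Ivel=2, Ness=1, Brill=4, Kell=2, Holt=2. Each listed conflict is separated.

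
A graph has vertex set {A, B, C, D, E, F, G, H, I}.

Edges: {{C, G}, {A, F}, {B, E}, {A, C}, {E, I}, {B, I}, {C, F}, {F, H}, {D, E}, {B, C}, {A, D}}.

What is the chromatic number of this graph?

B, E, I are mutually adjacent, so at least 3 colors are needed.
3 colors suffice: color red → {C, E, H}; color blue → {A, B, G}; color green → {D, F, I}. Every edge joins two different colors.

3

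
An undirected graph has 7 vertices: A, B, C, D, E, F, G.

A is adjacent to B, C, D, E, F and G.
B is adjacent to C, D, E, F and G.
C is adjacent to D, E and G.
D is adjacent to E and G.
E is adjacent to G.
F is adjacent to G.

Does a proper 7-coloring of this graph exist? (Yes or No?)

Yes

The chromatic number is 6. A, B, C, D, E, G are pairwise adjacent (a clique of size 6), so at least 6 colors are needed.
6 colors suffice: color 1 → {B}; color 2 → {A}; color 3 → {G}; color 4 → {E, F}; color 5 → {C}; color 6 → {D}.
Since 7 ≥ 6, a proper 7-coloring certainly exists.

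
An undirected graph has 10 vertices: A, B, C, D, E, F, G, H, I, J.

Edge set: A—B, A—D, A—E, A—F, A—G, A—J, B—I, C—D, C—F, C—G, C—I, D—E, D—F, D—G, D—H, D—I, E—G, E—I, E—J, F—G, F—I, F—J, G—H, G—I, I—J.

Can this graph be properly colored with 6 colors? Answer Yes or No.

Yes

The chromatic number is 5. C, D, F, G, I form a clique, so at least 5 colors are needed.
5 colors suffice: color 1 → {B, D, J}; color 2 → {A, H, I}; color 3 → {G}; color 4 → {E, F}; color 5 → {C}.
Since 6 ≥ 5, a proper 6-coloring certainly exists.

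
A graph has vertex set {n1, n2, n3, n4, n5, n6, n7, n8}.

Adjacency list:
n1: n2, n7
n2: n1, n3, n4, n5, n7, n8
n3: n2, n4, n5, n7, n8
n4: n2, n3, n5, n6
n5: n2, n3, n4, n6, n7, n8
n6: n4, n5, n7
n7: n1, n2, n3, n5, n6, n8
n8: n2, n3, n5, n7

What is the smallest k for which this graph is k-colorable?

5

n2, n3, n5, n7, n8 form a clique, so at least 5 colors are needed.
5 colors suffice: color R → {n4, n7}; color B → {n2, n6}; color G → {n1, n5}; color Y → {n3}; color P → {n8}. Every edge joins two different colors.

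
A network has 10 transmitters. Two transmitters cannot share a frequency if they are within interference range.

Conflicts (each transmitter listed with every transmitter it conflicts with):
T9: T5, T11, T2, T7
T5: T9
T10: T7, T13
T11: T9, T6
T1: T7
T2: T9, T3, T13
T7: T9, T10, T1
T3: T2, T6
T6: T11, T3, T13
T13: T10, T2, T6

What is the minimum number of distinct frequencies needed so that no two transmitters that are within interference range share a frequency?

3

The cycle T9-T7-T10-T13-T2-T9 has odd length 5, so it cannot be 2-colored; at least 3 frequencies are needed.
3 frequencies suffice: T9=1, T5=2, T10=3, T11=3, T1=1, T2=2, T7=2, T3=1, T6=2, T13=1. Each listed conflict is separated.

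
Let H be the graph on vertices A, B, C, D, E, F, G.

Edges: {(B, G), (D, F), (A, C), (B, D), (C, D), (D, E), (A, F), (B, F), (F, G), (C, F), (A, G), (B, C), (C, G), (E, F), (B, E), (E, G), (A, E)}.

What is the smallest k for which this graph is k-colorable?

4

A, C, F, G are mutually adjacent (a clique of size 4), so at least 4 colors are needed.
4 colors suffice: color 1 → {F}; color 2 → {C, E}; color 3 → {A, B}; color 4 → {D, G}. No two adjacent vertices share a color.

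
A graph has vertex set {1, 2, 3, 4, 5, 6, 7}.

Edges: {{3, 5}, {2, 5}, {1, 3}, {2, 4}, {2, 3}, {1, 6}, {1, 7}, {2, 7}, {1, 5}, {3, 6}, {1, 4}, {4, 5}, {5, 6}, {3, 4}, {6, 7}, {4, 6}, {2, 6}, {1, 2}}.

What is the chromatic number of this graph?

1, 2, 3, 4, 5, 6 are mutually adjacent (a clique of size 6), so at least 6 colors are needed.
A valid assignment using 6 colors: 1=c, 2=a, 3=d, 4=f, 5=e, 6=b, 7=d. Each edge has distinct colors on its endpoints.

6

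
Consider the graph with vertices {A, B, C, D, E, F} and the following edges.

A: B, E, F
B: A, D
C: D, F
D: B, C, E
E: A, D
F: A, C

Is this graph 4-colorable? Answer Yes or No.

Yes

The chromatic number is 3. The cycle C-D-B-A-F-C has odd length 5, so it cannot be 2-colored; at least 3 colors are needed.
One proper 3-coloring: A=1, B=2, C=2, D=1, E=2, F=3.
Since 4 ≥ 3, a proper 4-coloring certainly exists.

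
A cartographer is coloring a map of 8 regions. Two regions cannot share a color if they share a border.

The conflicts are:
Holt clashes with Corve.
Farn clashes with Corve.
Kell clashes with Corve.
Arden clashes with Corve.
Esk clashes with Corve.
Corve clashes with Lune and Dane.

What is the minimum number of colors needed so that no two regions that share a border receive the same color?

Corve and Dane conflict, so at least 2 colors are needed.
One proper 2-coloring: Holt=2, Farn=2, Kell=2, Arden=2, Esk=2, Corve=1, Lune=2, Dane=2. Each listed conflict is separated.

2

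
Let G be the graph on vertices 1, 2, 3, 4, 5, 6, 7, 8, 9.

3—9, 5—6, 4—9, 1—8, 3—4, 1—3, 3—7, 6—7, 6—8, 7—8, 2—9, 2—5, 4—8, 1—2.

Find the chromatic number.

6, 7, 8 form a triangle, so at least 3 colors are needed.
A valid assignment using 3 colors: 1=blue, 2=red, 3=red, 4=green, 5=green, 6=blue, 7=green, 8=red, 9=blue. Each edge has distinct colors on its endpoints.

3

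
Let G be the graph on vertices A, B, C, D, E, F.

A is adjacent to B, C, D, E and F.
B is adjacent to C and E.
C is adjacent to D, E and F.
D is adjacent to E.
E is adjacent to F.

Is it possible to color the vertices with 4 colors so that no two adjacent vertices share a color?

Yes

The chromatic number is 4. A, C, D, E form a clique, so at least 4 colors are needed.
4 colors suffice: color red → {E}; color blue → {C}; color green → {A}; color yellow → {B, D, F}.
That is already a proper 4-coloring.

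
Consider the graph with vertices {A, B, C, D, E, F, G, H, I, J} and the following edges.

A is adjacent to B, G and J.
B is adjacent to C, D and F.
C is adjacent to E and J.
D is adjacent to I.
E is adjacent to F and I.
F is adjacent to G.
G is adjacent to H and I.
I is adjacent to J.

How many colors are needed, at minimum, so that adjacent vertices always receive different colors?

The cycle D-B-A-J-I-D has odd length 5, so it cannot be 2-colored; at least 3 colors are needed.
A valid assignment using 3 colors: A=2, B=1, C=2, D=3, E=1, F=2, G=1, H=2, I=2, J=1. Each edge has distinct colors on its endpoints.

3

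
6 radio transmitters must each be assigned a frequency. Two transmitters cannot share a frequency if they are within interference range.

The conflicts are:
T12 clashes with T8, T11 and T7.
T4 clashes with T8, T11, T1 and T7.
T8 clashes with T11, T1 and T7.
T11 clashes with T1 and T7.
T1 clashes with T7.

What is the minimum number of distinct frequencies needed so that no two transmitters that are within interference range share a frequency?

5

T4, T8, T11, T1, T7 pairwise conflict, so at least 5 frequencies are needed.
5 frequencies suffice: frequency 1 → {T7}; frequency 2 → {T11}; frequency 3 → {T8}; frequency 4 → {T12, T4}; frequency 5 → {T1}. Each listed conflict is separated.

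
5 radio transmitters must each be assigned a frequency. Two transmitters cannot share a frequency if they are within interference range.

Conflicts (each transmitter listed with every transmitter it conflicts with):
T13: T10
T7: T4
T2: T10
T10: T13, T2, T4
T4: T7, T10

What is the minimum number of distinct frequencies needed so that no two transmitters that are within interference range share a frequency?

2

T2 and T10 conflict, so at least 2 frequencies are needed.
A valid assignment using 2 frequencies: T13=2, T7=1, T2=2, T10=1, T4=2. Every pair that conflicts lands in different frequencies.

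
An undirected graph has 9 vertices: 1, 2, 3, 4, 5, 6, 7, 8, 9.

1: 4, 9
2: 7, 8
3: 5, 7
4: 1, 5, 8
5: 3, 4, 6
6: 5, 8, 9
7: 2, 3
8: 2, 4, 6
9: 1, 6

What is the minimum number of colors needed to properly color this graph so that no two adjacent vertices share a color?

The cycle 5-4-1-9-6-5 has odd length 5, so it cannot be 2-colored; at least 3 colors are needed.
3 colors suffice: color red → {2, 3, 4, 6}; color blue → {1, 5, 7, 8}; color green → {9}. Each edge has distinct colors on its endpoints.

3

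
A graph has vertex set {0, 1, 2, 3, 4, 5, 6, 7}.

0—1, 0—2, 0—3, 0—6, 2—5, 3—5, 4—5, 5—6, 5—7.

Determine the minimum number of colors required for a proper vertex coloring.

2

0 and 3 are adjacent, so at least 2 colors are needed.
2 colors suffice: color red → {0, 5}; color blue → {1, 2, 3, 4, 6, 7}. Each edge has distinct colors on its endpoints.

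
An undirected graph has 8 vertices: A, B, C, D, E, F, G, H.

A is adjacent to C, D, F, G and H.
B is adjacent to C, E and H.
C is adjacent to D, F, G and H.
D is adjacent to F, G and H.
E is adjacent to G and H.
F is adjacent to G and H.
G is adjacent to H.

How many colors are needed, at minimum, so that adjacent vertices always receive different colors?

6

A, C, D, F, G, H are mutually adjacent (a clique of size 6), so at least 6 colors are needed.
A valid assignment using 6 colors: A=6, B=3, C=2, D=5, E=2, F=4, G=3, H=1. No two adjacent vertices share a color.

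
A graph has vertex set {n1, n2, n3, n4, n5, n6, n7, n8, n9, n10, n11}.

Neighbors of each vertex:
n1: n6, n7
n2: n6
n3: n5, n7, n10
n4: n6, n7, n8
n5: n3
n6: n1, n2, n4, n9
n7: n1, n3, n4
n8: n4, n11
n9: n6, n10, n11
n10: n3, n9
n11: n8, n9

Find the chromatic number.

3

The cycle n6-n4-n8-n11-n9-n6 has odd length 5, so it cannot be 2-colored; at least 3 colors are needed.
3 colors suffice: color 1 → {n3, n6, n8}; color 2 → {n2, n5, n7, n9}; color 3 → {n1, n4, n10, n11}. Each edge has distinct colors on its endpoints.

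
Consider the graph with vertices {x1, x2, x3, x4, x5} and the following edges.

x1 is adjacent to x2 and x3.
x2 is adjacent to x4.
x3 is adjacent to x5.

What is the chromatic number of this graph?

2

x1 and x2 are adjacent, so at least 2 colors are needed.
2 colors suffice: color red → {x1, x4, x5}; color blue → {x2, x3}. No two adjacent vertices share a color.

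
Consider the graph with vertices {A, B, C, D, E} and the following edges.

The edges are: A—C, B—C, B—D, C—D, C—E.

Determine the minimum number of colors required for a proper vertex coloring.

3

B, C, D form a triangle, so at least 3 colors are needed.
One proper 3-coloring: A=2, B=2, C=1, D=3, E=2. Each edge has distinct colors on its endpoints.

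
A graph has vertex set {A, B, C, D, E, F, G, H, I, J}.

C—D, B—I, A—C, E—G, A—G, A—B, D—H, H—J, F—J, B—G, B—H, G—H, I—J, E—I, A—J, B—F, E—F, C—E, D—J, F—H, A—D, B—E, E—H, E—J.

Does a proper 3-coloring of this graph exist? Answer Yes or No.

No

E, F, H, J form a clique, so at least 4 colors are needed.
So 3 colors are not enough.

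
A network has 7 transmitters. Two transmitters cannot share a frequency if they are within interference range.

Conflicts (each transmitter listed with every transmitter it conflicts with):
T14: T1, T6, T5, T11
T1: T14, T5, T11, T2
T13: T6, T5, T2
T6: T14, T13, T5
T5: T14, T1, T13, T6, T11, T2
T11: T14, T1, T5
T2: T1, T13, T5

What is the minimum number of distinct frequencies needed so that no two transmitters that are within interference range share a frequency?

T14, T1, T5, T11 are mutually in conflict, so at least 4 frequencies are needed.
4 frequencies suffice: frequency 1 → {T5}; frequency 2 → {T14, T13}; frequency 3 → {T1, T6}; frequency 4 → {T11, T2}. No two conflicting transmitters share a frequency.

4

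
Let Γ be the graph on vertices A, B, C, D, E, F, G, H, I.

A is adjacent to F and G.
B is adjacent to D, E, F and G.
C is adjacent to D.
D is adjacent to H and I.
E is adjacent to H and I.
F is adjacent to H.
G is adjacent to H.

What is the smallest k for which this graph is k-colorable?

B and G are adjacent, so at least 2 colors are needed.
2 colors suffice: color 1 → {A, B, C, H, I}; color 2 → {D, E, F, G}. Each edge has distinct colors on its endpoints.

2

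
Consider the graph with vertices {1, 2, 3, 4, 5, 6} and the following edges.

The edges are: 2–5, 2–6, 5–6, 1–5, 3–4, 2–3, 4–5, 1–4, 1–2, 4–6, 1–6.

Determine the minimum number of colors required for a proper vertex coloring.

4

1, 2, 5, 6 are mutually adjacent (a clique of size 4), so at least 4 colors are needed.
4 colors suffice: color a → {2, 4}; color b → {3, 6}; color c → {5}; color d → {1}. No two adjacent vertices share a color.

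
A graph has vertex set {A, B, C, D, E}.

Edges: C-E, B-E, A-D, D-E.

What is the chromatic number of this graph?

D and E are adjacent, so at least 2 colors are needed.
A valid assignment using 2 colors: A=1, B=2, C=2, D=2, E=1. Each edge has distinct colors on its endpoints.

2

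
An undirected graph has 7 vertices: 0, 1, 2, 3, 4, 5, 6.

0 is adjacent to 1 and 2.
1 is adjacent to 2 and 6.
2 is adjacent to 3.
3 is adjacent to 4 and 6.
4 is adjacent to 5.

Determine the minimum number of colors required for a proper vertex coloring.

3

0, 1, 2 are pairwise adjacent, so at least 3 colors are needed.
3 colors suffice: color red → {2, 4, 6}; color blue → {1, 3, 5}; color green → {0}. No two adjacent vertices share a color.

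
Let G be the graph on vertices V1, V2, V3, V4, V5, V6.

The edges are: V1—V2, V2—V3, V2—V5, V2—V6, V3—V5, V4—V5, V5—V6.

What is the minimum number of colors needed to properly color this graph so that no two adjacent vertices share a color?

V2, V3, V5 form a triangle, so at least 3 colors are needed.
3 colors suffice: color 1 → {V1, V5}; color 2 → {V2, V4}; color 3 → {V3, V6}. Each edge has distinct colors on its endpoints.

3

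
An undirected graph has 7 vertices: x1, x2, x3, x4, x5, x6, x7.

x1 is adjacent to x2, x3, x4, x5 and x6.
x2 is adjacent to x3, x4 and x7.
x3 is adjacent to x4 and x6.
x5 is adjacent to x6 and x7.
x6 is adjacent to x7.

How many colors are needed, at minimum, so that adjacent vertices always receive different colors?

4

x1, x2, x3, x4 are mutually adjacent (a clique of size 4), so at least 4 colors are needed.
A valid assignment using 4 colors: x1=R, x2=B, x3=G, x4=Y, x5=G, x6=B, x7=R. Each edge has distinct colors on its endpoints.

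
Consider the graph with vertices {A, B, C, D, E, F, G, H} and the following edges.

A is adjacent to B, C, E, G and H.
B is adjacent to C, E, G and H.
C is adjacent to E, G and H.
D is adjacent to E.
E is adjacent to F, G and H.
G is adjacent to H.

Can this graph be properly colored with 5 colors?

No

A, B, C, E, G, H are pairwise adjacent (a clique of size 6), so at least 6 colors are needed.
So 5 colors are not enough.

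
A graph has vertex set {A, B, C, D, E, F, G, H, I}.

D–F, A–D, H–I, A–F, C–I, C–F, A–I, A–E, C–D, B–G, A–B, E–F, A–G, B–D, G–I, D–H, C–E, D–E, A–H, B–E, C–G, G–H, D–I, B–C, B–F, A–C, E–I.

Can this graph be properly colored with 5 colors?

No

A, B, C, D, E, F are pairwise adjacent (a clique of size 6), so at least 6 colors are needed.
So 5 colors are not enough.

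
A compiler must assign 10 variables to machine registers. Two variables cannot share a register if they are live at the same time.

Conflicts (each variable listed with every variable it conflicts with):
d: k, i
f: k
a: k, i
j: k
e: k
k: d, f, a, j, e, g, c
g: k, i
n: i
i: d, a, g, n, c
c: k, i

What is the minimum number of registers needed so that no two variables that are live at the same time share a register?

a and i conflict, so at least 2 registers are needed.
Using 2 registers: d=2, f=2, a=2, j=2, e=2, k=1, g=2, n=2, i=1, c=2. No two conflicting variables share a register.

2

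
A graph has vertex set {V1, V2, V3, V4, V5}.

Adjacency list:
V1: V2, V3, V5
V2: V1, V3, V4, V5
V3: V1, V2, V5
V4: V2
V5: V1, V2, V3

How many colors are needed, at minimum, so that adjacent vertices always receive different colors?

V1, V2, V3, V5 form a clique, so at least 4 colors are needed.
One proper 4-coloring: V1=4, V2=1, V3=3, V4=2, V5=2. No two adjacent vertices share a color.

4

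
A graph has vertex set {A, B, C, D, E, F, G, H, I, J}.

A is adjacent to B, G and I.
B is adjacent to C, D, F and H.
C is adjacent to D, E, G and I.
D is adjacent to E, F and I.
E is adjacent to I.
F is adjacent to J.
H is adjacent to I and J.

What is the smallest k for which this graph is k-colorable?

4

C, D, E, I are pairwise adjacent (a clique of size 4), so at least 4 colors are needed.
4 colors suffice: color 1 → {B, G, I, J}; color 2 → {A, C, F, H}; color 3 → {D}; color 4 → {E}. Each edge has distinct colors on its endpoints.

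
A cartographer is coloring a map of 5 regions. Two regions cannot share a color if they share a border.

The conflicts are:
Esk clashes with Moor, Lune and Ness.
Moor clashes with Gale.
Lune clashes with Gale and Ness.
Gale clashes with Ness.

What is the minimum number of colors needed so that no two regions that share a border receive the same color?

Esk, Lune, Ness pairwise conflict, so at least 3 colors are needed.
3 colors suffice: Esk=2, Moor=1, Lune=1, Gale=2, Ness=3. Each listed conflict is separated.

3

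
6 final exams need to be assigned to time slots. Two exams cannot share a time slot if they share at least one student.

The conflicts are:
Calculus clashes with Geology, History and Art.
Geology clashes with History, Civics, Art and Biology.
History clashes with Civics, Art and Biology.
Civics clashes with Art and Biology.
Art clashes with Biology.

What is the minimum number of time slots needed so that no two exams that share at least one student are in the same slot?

Geology, History, Civics, Art, Biology are mutually in conflict, so at least 5 time slots are needed.
Using 5 time slots: Calculus=4, Geology=2, History=1, Civics=4, Art=3, Biology=5. No two conflicting exams share a time slot.

5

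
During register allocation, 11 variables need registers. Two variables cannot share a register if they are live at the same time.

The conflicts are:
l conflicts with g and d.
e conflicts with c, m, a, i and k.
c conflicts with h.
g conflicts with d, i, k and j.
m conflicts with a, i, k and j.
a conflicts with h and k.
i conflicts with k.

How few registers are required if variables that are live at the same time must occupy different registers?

e, m, i, k pairwise conflict, so at least 4 registers are needed.
A valid assignment using 4 registers: l=1, e=3, c=1, g=2, m=2, d=3, a=4, h=2, i=4, k=1, j=1. Every pair that conflicts lands in different registers.

4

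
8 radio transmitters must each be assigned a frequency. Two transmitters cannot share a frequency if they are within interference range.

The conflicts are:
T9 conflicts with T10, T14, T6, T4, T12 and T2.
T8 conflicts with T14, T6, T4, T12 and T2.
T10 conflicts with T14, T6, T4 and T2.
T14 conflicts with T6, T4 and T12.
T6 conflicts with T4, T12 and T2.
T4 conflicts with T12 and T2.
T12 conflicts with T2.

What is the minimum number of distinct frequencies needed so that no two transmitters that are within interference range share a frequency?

5

T8, T14, T6, T4, T12 all conflict with each other, so at least 5 frequencies are needed.
5 frequencies suffice: frequency 1 → {T4}; frequency 2 → {T6}; frequency 3 → {T10, T12}; frequency 4 → {T9, T8}; frequency 5 → {T14, T2}. No two conflicting transmitters share a frequency.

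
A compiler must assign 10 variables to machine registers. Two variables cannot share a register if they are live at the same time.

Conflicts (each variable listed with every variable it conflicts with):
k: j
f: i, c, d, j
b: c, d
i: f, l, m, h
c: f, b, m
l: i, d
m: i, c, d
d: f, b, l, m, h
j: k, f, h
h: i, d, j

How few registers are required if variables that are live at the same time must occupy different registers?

i and l conflict, so at least 2 registers are needed.
2 registers suffice: k=2, f=2, b=2, i=1, c=1, l=2, m=2, d=1, j=1, h=2. Each listed conflict is separated.

2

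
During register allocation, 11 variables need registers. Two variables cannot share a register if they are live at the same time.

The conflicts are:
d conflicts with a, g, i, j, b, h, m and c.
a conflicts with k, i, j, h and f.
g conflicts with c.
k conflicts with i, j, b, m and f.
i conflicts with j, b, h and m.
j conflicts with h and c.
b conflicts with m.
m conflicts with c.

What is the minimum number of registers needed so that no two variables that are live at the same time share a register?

d, a, i, j, h pairwise conflict, so at least 5 registers are needed.
5 registers suffice: register 1 → {d, k}; register 2 → {i, c, f}; register 3 → {a, g, m}; register 4 → {j, b}; register 5 → {h}. Every pair that conflicts lands in different registers.

5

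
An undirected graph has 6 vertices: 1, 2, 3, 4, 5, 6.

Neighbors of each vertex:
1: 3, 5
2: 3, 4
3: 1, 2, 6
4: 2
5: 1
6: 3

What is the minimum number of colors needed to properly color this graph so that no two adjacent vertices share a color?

2

1 and 3 are adjacent, so at least 2 colors are needed.
2 colors suffice: 1=blue, 2=blue, 3=red, 4=red, 5=red, 6=blue. No two adjacent vertices share a color.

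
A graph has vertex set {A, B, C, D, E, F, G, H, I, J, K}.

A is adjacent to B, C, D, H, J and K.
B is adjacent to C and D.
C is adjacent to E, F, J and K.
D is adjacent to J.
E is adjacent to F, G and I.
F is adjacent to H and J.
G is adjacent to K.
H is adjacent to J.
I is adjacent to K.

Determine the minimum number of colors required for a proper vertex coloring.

A, D, J form a triangle, so at least 3 colors are needed.
3 colors suffice: color 1 → {C, D, G, H, I}; color 2 → {A, F}; color 3 → {B, E, J, K}. Each edge has distinct colors on its endpoints.

3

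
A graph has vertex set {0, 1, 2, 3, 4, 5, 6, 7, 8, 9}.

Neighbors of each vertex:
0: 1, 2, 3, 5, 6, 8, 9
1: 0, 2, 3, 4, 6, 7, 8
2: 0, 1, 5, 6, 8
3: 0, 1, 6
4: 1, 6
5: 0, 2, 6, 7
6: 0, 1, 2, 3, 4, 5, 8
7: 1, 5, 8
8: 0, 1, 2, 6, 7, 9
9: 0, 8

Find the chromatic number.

5

0, 1, 2, 6, 8 are pairwise adjacent (a clique of size 5), so at least 5 colors are needed.
A valid assignment using 5 colors: 0=a, 1=b, 2=e, 3=d, 4=a, 5=b, 6=c, 7=a, 8=d, 9=b. No two adjacent vertices share a color.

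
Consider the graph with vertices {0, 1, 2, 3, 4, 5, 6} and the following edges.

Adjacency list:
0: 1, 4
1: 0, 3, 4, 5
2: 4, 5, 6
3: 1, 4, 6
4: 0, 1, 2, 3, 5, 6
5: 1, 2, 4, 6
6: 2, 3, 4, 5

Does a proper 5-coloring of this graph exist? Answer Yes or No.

The chromatic number is 4. 2, 4, 5, 6 form a clique, so at least 4 colors are needed.
4 colors suffice: color a → {4}; color b → {0, 3, 5}; color c → {1, 6}; color d → {2}.
Since 5 ≥ 4, a proper 5-coloring certainly exists.

Yes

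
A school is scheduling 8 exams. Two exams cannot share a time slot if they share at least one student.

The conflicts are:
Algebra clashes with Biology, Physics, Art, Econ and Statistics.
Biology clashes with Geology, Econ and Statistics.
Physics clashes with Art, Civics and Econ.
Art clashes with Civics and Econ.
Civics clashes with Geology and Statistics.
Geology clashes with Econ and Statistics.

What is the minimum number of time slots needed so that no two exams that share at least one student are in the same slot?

Algebra, Physics, Art, Econ all conflict with each other, so at least 4 time slots are needed.
Using 4 time slots: Algebra=1, Biology=4, Physics=3, Art=4, Civics=2, Geology=1, Econ=2, Statistics=3. No two conflicting exams share a time slot.

4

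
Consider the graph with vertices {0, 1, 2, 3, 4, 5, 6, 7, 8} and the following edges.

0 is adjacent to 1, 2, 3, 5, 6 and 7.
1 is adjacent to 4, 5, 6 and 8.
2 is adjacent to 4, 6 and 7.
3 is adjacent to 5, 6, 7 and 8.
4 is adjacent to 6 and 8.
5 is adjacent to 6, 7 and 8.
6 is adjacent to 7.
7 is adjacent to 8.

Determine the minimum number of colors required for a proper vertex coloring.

5

0, 3, 5, 6, 7 form a clique, so at least 5 colors are needed.
5 colors suffice: color a → {6, 8}; color b → {2, 5}; color c → {1, 7}; color d → {0, 4}; color e → {3}. No two adjacent vertices share a color.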